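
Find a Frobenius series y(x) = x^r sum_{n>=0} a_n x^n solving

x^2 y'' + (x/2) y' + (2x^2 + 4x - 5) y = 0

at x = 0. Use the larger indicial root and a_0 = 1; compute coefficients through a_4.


Write in Frobenius form y'' + (p(x)/x) y' + (q(x)/x^2) y = 0:
  p(x) = 1/2,  q(x) = 2x^2 + 4x - 5.
Indicial equation: r(r-1) + (1/2) r + (-5) = 0 -> roots r_1 = 5/2, r_2 = -2.
Take r = r_1 = 5/2. Let y(x) = x^r sum_{n>=0} a_n x^n with a_0 = 1.
Substitute y = x^r sum a_n x^n and match x^{r+n}. The recurrence is
  D(n) a_n + 4 a_{n-1} + 2 a_{n-2} = 0,  where D(n) = (r+n)(r+n-1) + (1/2)(r+n) + (-5).
  a_n = [-4 a_{n-1} - 2 a_{n-2}] / D(n).
Since the indicial polynomial factors as (r - r_1)(r - r_2), D(n) = (r_1 + n - r_1)(r_1 + n - r_2) = n(n + 9/2).
Evaluating step by step (a_0 = 1):
  n = 1: D(1) = 1(1 + 9/2) = 11/2; numerator = -4(1) = -4; a_1 = (-4)/(11/2) = -8/11
  n = 2: D(2) = 2(2 + 9/2) = 13; numerator = -4(-8/11) - 2(1) = 10/11; a_2 = (10/11)/(13) = 10/143
  n = 3: D(3) = 3(3 + 9/2) = 45/2; numerator = -4(10/143) - 2(-8/11) = 168/143; a_3 = (168/143)/(45/2) = 112/2145
  n = 4: D(4) = 4(4 + 9/2) = 34; numerator = -4(112/2145) - 2(10/143) = -68/195; a_4 = (-68/195)/(34) = -2/195

r = 5/2; a_0 = 1; a_1 = -8/11; a_2 = 10/143; a_3 = 112/2145; a_4 = -2/195


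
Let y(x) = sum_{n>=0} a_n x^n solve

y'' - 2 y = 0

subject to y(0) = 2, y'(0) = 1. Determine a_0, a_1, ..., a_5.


Ansatz: y(x) = sum_{n>=0} a_n x^n, so y'(x) = sum_{n>=1} n a_n x^(n-1) and y''(x) = sum_{n>=2} n(n-1) a_n x^(n-2).
Substitute into P(x) y'' + Q(x) y' + R(x) y = 0 with P(x) = 1, Q(x) = 0, R(x) = -2, and match powers of x.
Initial conditions: a_0 = 2, a_1 = 1.
Setting the coefficient of each power of x to zero and solving order by order (substituting the coefficients already found):
  x^0: 2 a_2 - 2 a_0 = 0  ->  2 a_2 = 2 a_0 = 4  ->  a_2 = 2
  x^1: 6 a_3 - 2 a_1 = 0  ->  6 a_3 = 2 a_1 = 2  ->  a_3 = 1/3
  x^2: 12 a_4 - 2 a_2 = 0  ->  12 a_4 = 2 a_2 = 4  ->  a_4 = 1/3
  x^3: 20 a_5 - 2 a_3 = 0  ->  20 a_5 = 2 a_3 = 2/3  ->  a_5 = 1/30
Truncated series: y(x) = 2 + x + 2 x^2 + (1/3) x^3 + (1/3) x^4 + (1/30) x^5 + O(x^6).

a_0 = 2; a_1 = 1; a_2 = 2; a_3 = 1/3; a_4 = 1/3; a_5 = 1/30


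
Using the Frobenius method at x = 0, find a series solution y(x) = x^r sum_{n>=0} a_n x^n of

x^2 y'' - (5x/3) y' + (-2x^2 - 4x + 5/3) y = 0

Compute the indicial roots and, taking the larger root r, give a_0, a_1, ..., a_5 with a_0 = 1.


Write in Frobenius form y'' + (p(x)/x) y' + (q(x)/x^2) y = 0:
  p(x) = -5/3,  q(x) = -2x^2 - 4x + 5/3.
Indicial equation: r(r-1) + (-5/3) r + (5/3) = 0 -> roots r_1 = 5/3, r_2 = 1.
Take r = r_1 = 5/3. Let y(x) = x^r sum_{n>=0} a_n x^n with a_0 = 1.
Substitute y = x^r sum a_n x^n and match x^{r+n}. The recurrence is
  D(n) a_n - 4 a_{n-1} - 2 a_{n-2} = 0,  where D(n) = (r+n)(r+n-1) + (-5/3)(r+n) + (5/3).
  a_n = [4 a_{n-1} + 2 a_{n-2}] / D(n).
Since the indicial polynomial factors as (r - r_1)(r - r_2), D(n) = (r_1 + n - r_1)(r_1 + n - r_2) = n(n + 2/3).
Evaluating step by step (a_0 = 1):
  n = 1: D(1) = 1(1 + 2/3) = 5/3; numerator = 4(1) = 4; a_1 = (4)/(5/3) = 12/5
  n = 2: D(2) = 2(2 + 2/3) = 16/3; numerator = 4(12/5) + 2(1) = 58/5; a_2 = (58/5)/(16/3) = 87/40
  n = 3: D(3) = 3(3 + 2/3) = 11; numerator = 4(87/40) + 2(12/5) = 27/2; a_3 = (27/2)/(11) = 27/22
  n = 4: D(4) = 4(4 + 2/3) = 56/3; numerator = 4(27/22) + 2(87/40) = 2037/220; a_4 = (2037/220)/(56/3) = 873/1760
  n = 5: D(5) = 5(5 + 2/3) = 85/3; numerator = 4(873/1760) + 2(27/22) = 1953/440; a_5 = (1953/440)/(85/3) = 5859/37400

r = 5/3; a_0 = 1; a_1 = 12/5; a_2 = 87/40; a_3 = 27/22; a_4 = 873/1760; a_5 = 5859/37400


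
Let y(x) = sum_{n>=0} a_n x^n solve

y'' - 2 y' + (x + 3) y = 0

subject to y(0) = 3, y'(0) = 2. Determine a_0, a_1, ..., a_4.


Ansatz: y(x) = sum_{n>=0} a_n x^n, so y'(x) = sum_{n>=1} n a_n x^(n-1) and y''(x) = sum_{n>=2} n(n-1) a_n x^(n-2).
Substitute into P(x) y'' + Q(x) y' + R(x) y = 0 with P(x) = 1, Q(x) = -2, R(x) = x + 3, and match powers of x.
Initial conditions: a_0 = 3, a_1 = 2.
Setting the coefficient of each power of x to zero and solving order by order (substituting the coefficients already found):
  x^0: 2 a_2 - 2 a_1 + 3 a_0 = 0  ->  2 a_2 = 2 a_1 - 3 a_0 = -5  ->  a_2 = -5/2
  x^1: 6 a_3 - 4 a_2 + 3 a_1 + a_0 = 0  ->  6 a_3 = 4 a_2 - 3 a_1 - a_0 = -19  ->  a_3 = -19/6
  x^2: 12 a_4 - 6 a_3 + 3 a_2 + a_1 = 0  ->  12 a_4 = 6 a_3 - 3 a_2 - a_1 = -27/2  ->  a_4 = -9/8
Truncated series: y(x) = 3 + 2 x - (5/2) x^2 - (19/6) x^3 - (9/8) x^4 + O(x^5).

a_0 = 3; a_1 = 2; a_2 = -5/2; a_3 = -19/6; a_4 = -9/8


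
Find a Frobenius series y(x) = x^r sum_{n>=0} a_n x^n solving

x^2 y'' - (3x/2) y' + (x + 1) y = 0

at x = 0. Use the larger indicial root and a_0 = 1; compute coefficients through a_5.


Write in Frobenius form y'' + (p(x)/x) y' + (q(x)/x^2) y = 0:
  p(x) = -3/2,  q(x) = x + 1.
Indicial equation: r(r-1) + (-3/2) r + (1) = 0 -> roots r_1 = 2, r_2 = 1/2.
Take r = r_1 = 2. Let y(x) = x^r sum_{n>=0} a_n x^n with a_0 = 1.
Substitute y = x^r sum a_n x^n and match x^{r+n}. The recurrence is
  D(n) a_n + 1 a_{n-1} = 0,  where D(n) = (r+n)(r+n-1) + (-3/2)(r+n) + (1).
  a_n = -1 / D(n) * a_{n-1}.
Since the indicial polynomial factors as (r - r_1)(r - r_2), D(n) = (r_1 + n - r_1)(r_1 + n - r_2) = n(n + 3/2).
Evaluating step by step (a_0 = 1):
  n = 1: D(1) = 1(1 + 3/2) = 5/2; numerator = -1(1) = -1; a_1 = (-1)/(5/2) = -2/5
  n = 2: D(2) = 2(2 + 3/2) = 7; numerator = -1(-2/5) = 2/5; a_2 = (2/5)/(7) = 2/35
  n = 3: D(3) = 3(3 + 3/2) = 27/2; numerator = -1(2/35) = -2/35; a_3 = (-2/35)/(27/2) = -4/945
  n = 4: D(4) = 4(4 + 3/2) = 22; numerator = -1(-4/945) = 4/945; a_4 = (4/945)/(22) = 2/10395
  n = 5: D(5) = 5(5 + 3/2) = 65/2; numerator = -1(2/10395) = -2/10395; a_5 = (-2/10395)/(65/2) = -4/675675

r = 2; a_0 = 1; a_1 = -2/5; a_2 = 2/35; a_3 = -4/945; a_4 = 2/10395; a_5 = -4/675675


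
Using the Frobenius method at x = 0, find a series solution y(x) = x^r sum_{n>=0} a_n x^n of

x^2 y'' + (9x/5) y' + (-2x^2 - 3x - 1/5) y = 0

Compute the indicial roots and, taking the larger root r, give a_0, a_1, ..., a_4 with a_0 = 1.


Write in Frobenius form y'' + (p(x)/x) y' + (q(x)/x^2) y = 0:
  p(x) = 9/5,  q(x) = -2x^2 - 3x - 1/5.
Indicial equation: r(r-1) + (9/5) r + (-1/5) = 0 -> roots r_1 = 1/5, r_2 = -1.
Take r = r_1 = 1/5. Let y(x) = x^r sum_{n>=0} a_n x^n with a_0 = 1.
Substitute y = x^r sum a_n x^n and match x^{r+n}. The recurrence is
  D(n) a_n - 3 a_{n-1} - 2 a_{n-2} = 0,  where D(n) = (r+n)(r+n-1) + (9/5)(r+n) + (-1/5).
  a_n = [3 a_{n-1} + 2 a_{n-2}] / D(n).
Since the indicial polynomial factors as (r - r_1)(r - r_2), D(n) = (r_1 + n - r_1)(r_1 + n - r_2) = n(n + 6/5).
Evaluating step by step (a_0 = 1):
  n = 1: D(1) = 1(1 + 6/5) = 11/5; numerator = 3(1) = 3; a_1 = (3)/(11/5) = 15/11
  n = 2: D(2) = 2(2 + 6/5) = 32/5; numerator = 3(15/11) + 2(1) = 67/11; a_2 = (67/11)/(32/5) = 335/352
  n = 3: D(3) = 3(3 + 6/5) = 63/5; numerator = 3(335/352) + 2(15/11) = 1965/352; a_3 = (1965/352)/(63/5) = 3275/7392
  n = 4: D(4) = 4(4 + 6/5) = 104/5; numerator = 3(3275/7392) + 2(335/352) = 7965/2464; a_4 = (7965/2464)/(104/5) = 39825/256256

r = 1/5; a_0 = 1; a_1 = 15/11; a_2 = 335/352; a_3 = 3275/7392; a_4 = 39825/256256


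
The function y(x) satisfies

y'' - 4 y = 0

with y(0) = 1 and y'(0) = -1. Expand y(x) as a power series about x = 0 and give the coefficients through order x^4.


Ansatz: y(x) = sum_{n>=0} a_n x^n, so y'(x) = sum_{n>=1} n a_n x^(n-1) and y''(x) = sum_{n>=2} n(n-1) a_n x^(n-2).
Substitute into P(x) y'' + Q(x) y' + R(x) y = 0 with P(x) = 1, Q(x) = 0, R(x) = -4, and match powers of x.
Initial conditions: a_0 = 1, a_1 = -1.
Setting the coefficient of each power of x to zero and solving order by order (substituting the coefficients already found):
  x^0: 2 a_2 - 4 a_0 = 0  ->  2 a_2 = 4 a_0 = 4  ->  a_2 = 2
  x^1: 6 a_3 - 4 a_1 = 0  ->  6 a_3 = 4 a_1 = -4  ->  a_3 = -2/3
  x^2: 12 a_4 - 4 a_2 = 0  ->  12 a_4 = 4 a_2 = 8  ->  a_4 = 2/3
Truncated series: y(x) = 1 - x + 2 x^2 - (2/3) x^3 + (2/3) x^4 + O(x^5).

a_0 = 1; a_1 = -1; a_2 = 2; a_3 = -2/3; a_4 = 2/3


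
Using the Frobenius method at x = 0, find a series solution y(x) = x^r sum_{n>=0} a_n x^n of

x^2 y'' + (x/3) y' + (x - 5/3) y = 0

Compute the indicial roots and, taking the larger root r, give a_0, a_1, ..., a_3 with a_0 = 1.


Write in Frobenius form y'' + (p(x)/x) y' + (q(x)/x^2) y = 0:
  p(x) = 1/3,  q(x) = x - 5/3.
Indicial equation: r(r-1) + (1/3) r + (-5/3) = 0 -> roots r_1 = 5/3, r_2 = -1.
Take r = r_1 = 5/3. Let y(x) = x^r sum_{n>=0} a_n x^n with a_0 = 1.
Substitute y = x^r sum a_n x^n and match x^{r+n}. The recurrence is
  D(n) a_n + 1 a_{n-1} = 0,  where D(n) = (r+n)(r+n-1) + (1/3)(r+n) + (-5/3).
  a_n = -1 / D(n) * a_{n-1}.
Since the indicial polynomial factors as (r - r_1)(r - r_2), D(n) = (r_1 + n - r_1)(r_1 + n - r_2) = n(n + 8/3).
Evaluating step by step (a_0 = 1):
  n = 1: D(1) = 1(1 + 8/3) = 11/3; numerator = -1(1) = -1; a_1 = (-1)/(11/3) = -3/11
  n = 2: D(2) = 2(2 + 8/3) = 28/3; numerator = -1(-3/11) = 3/11; a_2 = (3/11)/(28/3) = 9/308
  n = 3: D(3) = 3(3 + 8/3) = 17; numerator = -1(9/308) = -9/308; a_3 = (-9/308)/(17) = -9/5236

r = 5/3; a_0 = 1; a_1 = -3/11; a_2 = 9/308; a_3 = -9/5236


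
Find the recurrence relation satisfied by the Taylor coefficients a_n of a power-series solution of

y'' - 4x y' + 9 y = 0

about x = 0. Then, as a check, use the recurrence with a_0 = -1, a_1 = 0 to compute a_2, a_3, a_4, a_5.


Substitute y = sum_n a_n x^n.
y''(x) has coefficient (n+2)(n+1) a_{n+2} at x^n;
-4 x y'(x) has coefficient -4 n a_n at x^n (shift);
9 y(x) has coefficient 9 a_n at x^n.
Matching x^n: (n+2)(n+1) a_{n+2} + (-4n + 9) a_n = 0.
Thus a_{n+2} = (4n - 9) / ((n+1)(n+2)) * a_n.

Check with a_0 = -1, a_1 = 0 (apply the recurrence for n = 0, 1, 2, 3): a_0 = -1, a_1 = 0, a_2 = 9/2, a_3 = 0, a_4 = -3/8, a_5 = 0.

a_(n+2) = (4n - 9) / ((n+1)(n+2)) * a_n; check: a_0 = -1, a_1 = 0, a_2 = 9/2, a_3 = 0, a_4 = -3/8, a_5 = 0


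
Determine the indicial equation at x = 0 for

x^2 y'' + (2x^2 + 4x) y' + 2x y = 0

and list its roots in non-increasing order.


Divide by x^2 to reach normal form y'' + P_1(x) y' + P_2(x) y = 0 with P_1(x) = 2 + 4/x and P_2(x) = 2/x.
x = 0 is a singular point because the y'-coefficient 2 + 4/x has a pole at x = 0 and the y-coefficient 2/x has a pole at x = 0.
It is a regular singular point because x P_1(x) = p(x) = 2x + 4 and x^2 P_2(x) = q(x) = 2x are polynomials, hence analytic at x = 0.
p(0) = 4,  q(0) = 0.
Indicial equation: r(r-1) + p(0) r + q(0) = 0, i.e. r^2 + (p(0) - 1) r + q(0) = 0, i.e. r^2 + 3 r = 0.
Discriminant: (3)^2 - 4(0) = 9, so r = (-3 ± 3)/2.
Solving: r_1 = 0, r_2 = -3.

indicial: r^2 + 3 r = 0; roots r_1 = 0, r_2 = -3


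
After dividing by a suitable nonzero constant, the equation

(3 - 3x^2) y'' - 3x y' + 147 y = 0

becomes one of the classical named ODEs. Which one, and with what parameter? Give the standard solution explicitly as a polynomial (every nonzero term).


All three coefficients share the factor 3; dividing through by 3 gives  (1 - x^2) y'' - x y' + 49 y = 0.
This matches the Chebyshev equation (1 - x^2) y'' - x y' + n^2 y = 0 (note the -x y' term, not -2x y') with n^2 = 49, so n = 7; the polynomial solution is T_7(x).
With y = sum_k a_k x^k, matching x^k gives (k+2)(k+1) a_{k+2} = (k^2 - n^2) a_k = (k - 7)(k + 7) a_k. The right side vanishes at k = 7, so the series with the parity of 7 terminates at degree 7.
Standard normalization: leading coefficient of T_n is 2^(n-1), so a_7 = 2^6 = 64. Work downward with a_k = (k+1)(k+2) a_{k+2} / ((k - 7)(k + 7)):
  a_5 = (6)(7)(64) / ((5 - 7)(5 + 7)) = 2688/(-24) = -112
  a_3 = (4)(5)(-112) / ((3 - 7)(3 + 7)) = -2240/(-40) = 56
  a_1 = (2)(3)(56) / ((1 - 7)(1 + 7)) = 336/(-48) = -7
Hence T_7(x) = 64 x^7 - 112 x^5 + 56 x^3 - 7 x.

T_7(x); series = 64 x^7 - 112 x^5 + 56 x^3 - 7 x


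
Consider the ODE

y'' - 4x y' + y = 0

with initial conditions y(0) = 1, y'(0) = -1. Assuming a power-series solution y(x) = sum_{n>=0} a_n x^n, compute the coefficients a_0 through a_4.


Ansatz: y(x) = sum_{n>=0} a_n x^n, so y'(x) = sum_{n>=1} n a_n x^(n-1) and y''(x) = sum_{n>=2} n(n-1) a_n x^(n-2).
Substitute into P(x) y'' + Q(x) y' + R(x) y = 0 with P(x) = 1, Q(x) = -4x, R(x) = 1, and match powers of x.
Initial conditions: a_0 = 1, a_1 = -1.
Setting the coefficient of each power of x to zero and solving order by order (substituting the coefficients already found):
  x^0: 2 a_2 + a_0 = 0  ->  2 a_2 = -a_0 = -1  ->  a_2 = -1/2
  x^1: 6 a_3 - 3 a_1 = 0  ->  6 a_3 = 3 a_1 = -3  ->  a_3 = -1/2
  x^2: 12 a_4 - 7 a_2 = 0  ->  12 a_4 = 7 a_2 = -7/2  ->  a_4 = -7/24
Truncated series: y(x) = 1 - x - (1/2) x^2 - (1/2) x^3 - (7/24) x^4 + O(x^5).

a_0 = 1; a_1 = -1; a_2 = -1/2; a_3 = -1/2; a_4 = -7/24


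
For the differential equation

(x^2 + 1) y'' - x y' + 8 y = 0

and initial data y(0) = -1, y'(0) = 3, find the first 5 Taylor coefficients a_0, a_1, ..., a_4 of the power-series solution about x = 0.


Ansatz: y(x) = sum_{n>=0} a_n x^n, so y'(x) = sum_{n>=1} n a_n x^(n-1) and y''(x) = sum_{n>=2} n(n-1) a_n x^(n-2).
Substitute into P(x) y'' + Q(x) y' + R(x) y = 0 with P(x) = x^2 + 1, Q(x) = -x, R(x) = 8, and match powers of x.
Initial conditions: a_0 = -1, a_1 = 3.
Setting the coefficient of each power of x to zero and solving order by order (substituting the coefficients already found):
  x^0: 2 a_2 + 8 a_0 = 0  ->  2 a_2 = -8 a_0 = 8  ->  a_2 = 4
  x^1: 6 a_3 + 7 a_1 = 0  ->  6 a_3 = -7 a_1 = -21  ->  a_3 = -7/2
  x^2: 12 a_4 + 8 a_2 = 0  ->  12 a_4 = -8 a_2 = -32  ->  a_4 = -8/3
Truncated series: y(x) = -1 + 3 x + 4 x^2 - (7/2) x^3 - (8/3) x^4 + O(x^5).

a_0 = -1; a_1 = 3; a_2 = 4; a_3 = -7/2; a_4 = -8/3


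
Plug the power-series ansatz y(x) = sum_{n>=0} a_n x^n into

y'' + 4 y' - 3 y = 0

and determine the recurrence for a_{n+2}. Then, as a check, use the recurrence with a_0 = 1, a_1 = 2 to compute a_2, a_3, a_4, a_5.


Substitute y = sum_n a_n x^n.
y''(x) has coefficient (n+2)(n+1) a_{n+2} at x^n;
4 y'(x) has coefficient 4 (n+1) a_{n+1} at x^n;
-3 y(x) has coefficient -3 a_n at x^n.
Matching x^n: (n+2)(n+1) a_{n+2} + 4 (n+1) a_{n+1} - 3 a_n = 0.
Thus a_{n+2} = [-4 (n+1) a_{n+1} + 3 a_n] / ((n+1)(n+2)).

Check with a_0 = 1, a_1 = 2 (apply the recurrence for n = 0, 1, 2, 3): a_0 = 1, a_1 = 2, a_2 = -5/2, a_3 = 13/3, a_4 = -119/24, a_5 = 277/60.

a_(n+2) = [-4 (n+1) a_(n+1) + 3 a_n] / ((n+1)(n+2)); check: a_0 = 1, a_1 = 2, a_2 = -5/2, a_3 = 13/3, a_4 = -119/24, a_5 = 277/60


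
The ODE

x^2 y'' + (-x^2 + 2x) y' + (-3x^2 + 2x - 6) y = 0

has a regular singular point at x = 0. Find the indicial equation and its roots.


Divide by x^2 to reach normal form y'' + P_1(x) y' + P_2(x) y = 0 with P_1(x) = -1 + 2/x and P_2(x) = -3 + 2/x - 6/x^2.
x = 0 is a singular point because the y'-coefficient -1 + 2/x has a pole at x = 0 and the y-coefficient -3 + 2/x - 6/x^2 has a pole at x = 0.
It is a regular singular point because x P_1(x) = p(x) = 2 - x and x^2 P_2(x) = q(x) = -3x^2 + 2x - 6 are polynomials, hence analytic at x = 0.
p(0) = 2,  q(0) = -6.
Indicial equation: r(r-1) + p(0) r + q(0) = 0, i.e. r^2 + (p(0) - 1) r + q(0) = 0, i.e. r^2 + 1 r - 6 = 0.
Discriminant: (1)^2 - 4(-6) = 25, so r = (-1 ± 5)/2.
Solving: r_1 = 2, r_2 = -3.

indicial: r^2 + 1 r - 6 = 0; roots r_1 = 2, r_2 = -3


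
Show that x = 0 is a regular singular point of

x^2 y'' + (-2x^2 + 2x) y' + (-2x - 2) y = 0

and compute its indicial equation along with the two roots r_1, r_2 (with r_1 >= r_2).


Divide by x^2 to reach normal form y'' + P_1(x) y' + P_2(x) y = 0 with P_1(x) = -2 + 2/x and P_2(x) = -2/x - 2/x^2.
x = 0 is a singular point because the y'-coefficient -2 + 2/x has a pole at x = 0 and the y-coefficient -2/x - 2/x^2 has a pole at x = 0.
It is a regular singular point because x P_1(x) = p(x) = 2 - 2x and x^2 P_2(x) = q(x) = -2x - 2 are polynomials, hence analytic at x = 0.
p(0) = 2,  q(0) = -2.
Indicial equation: r(r-1) + p(0) r + q(0) = 0, i.e. r^2 + (p(0) - 1) r + q(0) = 0, i.e. r^2 + 1 r - 2 = 0.
Discriminant: (1)^2 - 4(-2) = 9, so r = (-1 ± 3)/2.
Solving: r_1 = 1, r_2 = -2.

indicial: r^2 + 1 r - 2 = 0; roots r_1 = 1, r_2 = -2


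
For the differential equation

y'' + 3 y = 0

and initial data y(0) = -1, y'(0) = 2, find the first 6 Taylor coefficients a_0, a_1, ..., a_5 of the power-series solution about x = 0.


Ansatz: y(x) = sum_{n>=0} a_n x^n, so y'(x) = sum_{n>=1} n a_n x^(n-1) and y''(x) = sum_{n>=2} n(n-1) a_n x^(n-2).
Substitute into P(x) y'' + Q(x) y' + R(x) y = 0 with P(x) = 1, Q(x) = 0, R(x) = 3, and match powers of x.
Initial conditions: a_0 = -1, a_1 = 2.
Setting the coefficient of each power of x to zero and solving order by order (substituting the coefficients already found):
  x^0: 2 a_2 + 3 a_0 = 0  ->  2 a_2 = -3 a_0 = 3  ->  a_2 = 3/2
  x^1: 6 a_3 + 3 a_1 = 0  ->  6 a_3 = -3 a_1 = -6  ->  a_3 = -1
  x^2: 12 a_4 + 3 a_2 = 0  ->  12 a_4 = -3 a_2 = -9/2  ->  a_4 = -3/8
  x^3: 20 a_5 + 3 a_3 = 0  ->  20 a_5 = -3 a_3 = 3  ->  a_5 = 3/20
Truncated series: y(x) = -1 + 2 x + (3/2) x^2 - x^3 - (3/8) x^4 + (3/20) x^5 + O(x^6).

a_0 = -1; a_1 = 2; a_2 = 3/2; a_3 = -1; a_4 = -3/8; a_5 = 3/20


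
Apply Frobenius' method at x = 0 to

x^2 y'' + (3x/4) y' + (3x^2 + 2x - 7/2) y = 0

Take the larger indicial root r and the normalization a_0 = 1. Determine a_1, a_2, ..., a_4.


Write in Frobenius form y'' + (p(x)/x) y' + (q(x)/x^2) y = 0:
  p(x) = 3/4,  q(x) = 3x^2 + 2x - 7/2.
Indicial equation: r(r-1) + (3/4) r + (-7/2) = 0 -> roots r_1 = 2, r_2 = -7/4.
Take r = r_1 = 2. Let y(x) = x^r sum_{n>=0} a_n x^n with a_0 = 1.
Substitute y = x^r sum a_n x^n and match x^{r+n}. The recurrence is
  D(n) a_n + 2 a_{n-1} + 3 a_{n-2} = 0,  where D(n) = (r+n)(r+n-1) + (3/4)(r+n) + (-7/2).
  a_n = [-2 a_{n-1} - 3 a_{n-2}] / D(n).
Since the indicial polynomial factors as (r - r_1)(r - r_2), D(n) = (r_1 + n - r_1)(r_1 + n - r_2) = n(n + 15/4).
Evaluating step by step (a_0 = 1):
  n = 1: D(1) = 1(1 + 15/4) = 19/4; numerator = -2(1) = -2; a_1 = (-2)/(19/4) = -8/19
  n = 2: D(2) = 2(2 + 15/4) = 23/2; numerator = -2(-8/19) - 3(1) = -41/19; a_2 = (-41/19)/(23/2) = -82/437
  n = 3: D(3) = 3(3 + 15/4) = 81/4; numerator = -2(-82/437) - 3(-8/19) = 716/437; a_3 = (716/437)/(81/4) = 2864/35397
  n = 4: D(4) = 4(4 + 15/4) = 31; numerator = -2(2864/35397) - 3(-82/437) = 14198/35397; a_4 = (14198/35397)/(31) = 458/35397

r = 2; a_0 = 1; a_1 = -8/19; a_2 = -82/437; a_3 = 2864/35397; a_4 = 458/35397


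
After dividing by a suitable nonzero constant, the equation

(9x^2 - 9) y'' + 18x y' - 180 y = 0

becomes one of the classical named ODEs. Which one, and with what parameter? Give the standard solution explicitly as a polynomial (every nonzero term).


All three coefficients share the factor -9; dividing through by -9 gives  (1 - x^2) y'' - 2x y' + 20 y = 0.
This matches the Legendre equation (1 - x^2) y'' - 2x y' + n(n+1) y = 0 (note the -2x y' term) with n(n+1) = 20, so n = 4; the polynomial solution is P_4(x).
With y = sum_k a_k x^k, matching x^k gives (k+2)(k+1) a_{k+2} = [k(k+1) - n(n+1)] a_k = (k - 4)(k + 5) a_k. The right side vanishes at k = 4, so the series with the parity of 4 terminates at degree 4.
Standard normalization (P_n(1) = 1): leading coefficient (2n)!/(2^n (n!)^2) = 40320/(16*576) = 35/8, so a_4 = 35/8. Work downward with a_k = (k+1)(k+2) a_{k+2} / ((k - 4)(k + 5)):
  a_2 = (3)(4)(35/8) / ((2 - 4)(2 + 5)) = (105/2)/(-14) = -15/4
  a_0 = (1)(2)(-15/4) / ((0 - 4)(0 + 5)) = (-15/2)/(-20) = 3/8
Hence P_4(x) = 35 x^4/8 - 15 x^2/4 + 3/8.

P_4(x); series = 35 x^4/8 - 15 x^2/4 + 3/8


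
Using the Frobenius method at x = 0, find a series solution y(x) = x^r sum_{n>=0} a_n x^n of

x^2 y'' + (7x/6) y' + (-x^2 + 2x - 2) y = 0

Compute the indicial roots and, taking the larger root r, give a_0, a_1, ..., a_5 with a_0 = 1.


Write in Frobenius form y'' + (p(x)/x) y' + (q(x)/x^2) y = 0:
  p(x) = 7/6,  q(x) = -x^2 + 2x - 2.
Indicial equation: r(r-1) + (7/6) r + (-2) = 0 -> roots r_1 = 4/3, r_2 = -3/2.
Take r = r_1 = 4/3. Let y(x) = x^r sum_{n>=0} a_n x^n with a_0 = 1.
Substitute y = x^r sum a_n x^n and match x^{r+n}. The recurrence is
  D(n) a_n + 2 a_{n-1} - 1 a_{n-2} = 0,  where D(n) = (r+n)(r+n-1) + (7/6)(r+n) + (-2).
  a_n = [-2 a_{n-1} + 1 a_{n-2}] / D(n).
Since the indicial polynomial factors as (r - r_1)(r - r_2), D(n) = (r_1 + n - r_1)(r_1 + n - r_2) = n(n + 17/6).
Evaluating step by step (a_0 = 1):
  n = 1: D(1) = 1(1 + 17/6) = 23/6; numerator = -2(1) = -2; a_1 = (-2)/(23/6) = -12/23
  n = 2: D(2) = 2(2 + 17/6) = 29/3; numerator = -2(-12/23) + 1(1) = 47/23; a_2 = (47/23)/(29/3) = 141/667
  n = 3: D(3) = 3(3 + 17/6) = 35/2; numerator = -2(141/667) + 1(-12/23) = -630/667; a_3 = (-630/667)/(35/2) = -36/667
  n = 4: D(4) = 4(4 + 17/6) = 82/3; numerator = -2(-36/667) + 1(141/667) = 213/667; a_4 = (213/667)/(82/3) = 639/54694
  n = 5: D(5) = 5(5 + 17/6) = 235/6; numerator = -2(639/54694) + 1(-36/667) = -2115/27347; a_5 = (-2115/27347)/(235/6) = -54/27347

r = 4/3; a_0 = 1; a_1 = -12/23; a_2 = 141/667; a_3 = -36/667; a_4 = 639/54694; a_5 = -54/27347


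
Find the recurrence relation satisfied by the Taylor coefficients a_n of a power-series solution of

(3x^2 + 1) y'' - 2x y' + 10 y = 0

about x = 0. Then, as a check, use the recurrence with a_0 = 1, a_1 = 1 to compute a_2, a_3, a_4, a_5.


Substitute y = sum_n a_n x^n.
(1 + 3 x^2) y'' contributes (n+2)(n+1) a_{n+2} + 3 n(n-1) a_n at x^n.
-2 x y'(x) contributes -2 n a_n at x^n.
10 y(x) contributes 10 a_n at x^n.
Matching x^n: (n+2)(n+1) a_{n+2} + (3 n(n-1) - 2 n + 10) a_n = 0.
Thus a_{n+2} = (-3 n(n-1) + 2 n - 10) / ((n+1)(n+2)) * a_n.

Check with a_0 = 1, a_1 = 1 (apply the recurrence for n = 0, 1, 2, 3): a_0 = 1, a_1 = 1, a_2 = -5, a_3 = -4/3, a_4 = 5, a_5 = 22/15.

a_(n+2) = (-3 n(n-1) + 2 n - 10) / ((n+1)(n+2)) * a_n; check: a_0 = 1, a_1 = 1, a_2 = -5, a_3 = -4/3, a_4 = 5, a_5 = 22/15


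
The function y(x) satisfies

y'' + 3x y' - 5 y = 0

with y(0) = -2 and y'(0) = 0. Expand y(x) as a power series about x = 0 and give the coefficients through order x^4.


Ansatz: y(x) = sum_{n>=0} a_n x^n, so y'(x) = sum_{n>=1} n a_n x^(n-1) and y''(x) = sum_{n>=2} n(n-1) a_n x^(n-2).
Substitute into P(x) y'' + Q(x) y' + R(x) y = 0 with P(x) = 1, Q(x) = 3x, R(x) = -5, and match powers of x.
Initial conditions: a_0 = -2, a_1 = 0.
Setting the coefficient of each power of x to zero and solving order by order (substituting the coefficients already found):
  x^0: 2 a_2 - 5 a_0 = 0  ->  2 a_2 = 5 a_0 = -10  ->  a_2 = -5
  x^1: 6 a_3 - 2 a_1 = 0  ->  6 a_3 = 2 a_1 = 0  ->  a_3 = 0
  x^2: 12 a_4 + a_2 = 0  ->  12 a_4 = -a_2 = 5  ->  a_4 = 5/12
Truncated series: y(x) = -2 - 5 x^2 + (5/12) x^4 + O(x^5).

a_0 = -2; a_1 = 0; a_2 = -5; a_3 = 0; a_4 = 5/12


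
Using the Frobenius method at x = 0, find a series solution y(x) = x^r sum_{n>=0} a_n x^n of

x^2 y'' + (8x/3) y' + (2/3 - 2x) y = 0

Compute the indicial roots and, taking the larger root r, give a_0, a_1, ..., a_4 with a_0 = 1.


Write in Frobenius form y'' + (p(x)/x) y' + (q(x)/x^2) y = 0:
  p(x) = 8/3,  q(x) = 2/3 - 2x.
Indicial equation: r(r-1) + (8/3) r + (2/3) = 0 -> roots r_1 = -2/3, r_2 = -1.
Take r = r_1 = -2/3. Let y(x) = x^r sum_{n>=0} a_n x^n with a_0 = 1.
Substitute y = x^r sum a_n x^n and match x^{r+n}. The recurrence is
  D(n) a_n - 2 a_{n-1} = 0,  where D(n) = (r+n)(r+n-1) + (8/3)(r+n) + (2/3).
  a_n = 2 / D(n) * a_{n-1}.
Since the indicial polynomial factors as (r - r_1)(r - r_2), D(n) = (r_1 + n - r_1)(r_1 + n - r_2) = n(n + 1/3).
Evaluating step by step (a_0 = 1):
  n = 1: D(1) = 1(1 + 1/3) = 4/3; numerator = 2(1) = 2; a_1 = (2)/(4/3) = 3/2
  n = 2: D(2) = 2(2 + 1/3) = 14/3; numerator = 2(3/2) = 3; a_2 = (3)/(14/3) = 9/14
  n = 3: D(3) = 3(3 + 1/3) = 10; numerator = 2(9/14) = 9/7; a_3 = (9/7)/(10) = 9/70
  n = 4: D(4) = 4(4 + 1/3) = 52/3; numerator = 2(9/70) = 9/35; a_4 = (9/35)/(52/3) = 27/1820

r = -2/3; a_0 = 1; a_1 = 3/2; a_2 = 9/14; a_3 = 9/70; a_4 = 27/1820


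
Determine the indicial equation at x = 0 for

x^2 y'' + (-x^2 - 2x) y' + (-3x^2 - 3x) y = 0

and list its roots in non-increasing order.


Divide by x^2 to reach normal form y'' + P_1(x) y' + P_2(x) y = 0 with P_1(x) = -1 - 2/x and P_2(x) = -3 - 3/x.
x = 0 is a singular point because the y'-coefficient -1 - 2/x has a pole at x = 0 and the y-coefficient -3 - 3/x has a pole at x = 0.
It is a regular singular point because x P_1(x) = p(x) = -x - 2 and x^2 P_2(x) = q(x) = -3x^2 - 3x are polynomials, hence analytic at x = 0.
p(0) = -2,  q(0) = 0.
Indicial equation: r(r-1) + p(0) r + q(0) = 0, i.e. r^2 + (p(0) - 1) r + q(0) = 0, i.e. r^2 - 3 r = 0.
Discriminant: (-3)^2 - 4(0) = 9, so r = (3 ± 3)/2.
Solving: r_1 = 3, r_2 = 0.

indicial: r^2 - 3 r = 0; roots r_1 = 3, r_2 = 0


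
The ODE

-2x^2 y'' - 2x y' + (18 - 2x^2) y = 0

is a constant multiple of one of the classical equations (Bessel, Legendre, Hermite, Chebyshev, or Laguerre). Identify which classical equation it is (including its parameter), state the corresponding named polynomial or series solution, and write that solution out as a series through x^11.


All three coefficients share the factor -2; dividing through by -2 gives  x^2 y'' + x y' + (x^2 - 9) y = 0.
This matches the Bessel equation x^2 y'' + x y' + (x^2 - nu^2) y = 0 with nu^2 = 9, so nu = 3; the solution bounded at x = 0 is J_3(x).
Frobenius at x = 0: indicial roots ±nu; for r = nu the recurrence k(k + 2nu) c_k = -c_{k-2} gives the standard series J_nu(x) = sum_{k>=0} (-1)^k / (k! (k+nu)!) (x/2)^(2k+nu). Evaluate the first 5 terms:
  k = 0: (-1)^0 / (0! * 3! * 2^3) x^3 = 1/(1*6*8) x^3 = (1/48) x^3
  k = 1: (-1)^1 / (1! * 4! * 2^5) x^5 = -1/(1*24*32) x^5 = (-1/768) x^5
  k = 2: (-1)^2 / (2! * 5! * 2^7) x^7 = 1/(2*120*128) x^7 = (1/30720) x^7
  k = 3: (-1)^3 / (3! * 6! * 2^9) x^9 = -1/(6*720*512) x^9 = (-1/2211840) x^9
  k = 4: (-1)^4 / (4! * 7! * 2^11) x^11 = 1/(24*5040*2048) x^11 = (1/247726080) x^11
Hence J_3(x) = x^11/247726080 - x^9/2211840 + x^7/30720 - x^5/768 + x^3/48 + ....

J_3(x); series = x^11/247726080 - x^9/2211840 + x^7/30720 - x^5/768 + x^3/48


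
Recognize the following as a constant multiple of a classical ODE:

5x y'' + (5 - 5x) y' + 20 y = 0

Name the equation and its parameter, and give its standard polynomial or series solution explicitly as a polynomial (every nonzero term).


All three coefficients share the factor 5; dividing through by 5 gives  x y'' + (1 - x) y' + 4 y = 0.
This matches the Laguerre equation x y'' + (1 - x) y' + n y = 0 with n = 4; the polynomial solution is L_4(x).
With y = sum_k a_k x^k, matching x^k gives (k+1)k a_{k+1} + (k+1) a_{k+1} - k a_k + n a_k = 0, i.e. (k+1)^2 a_{k+1} = (k - n) a_k = (k - 4) a_k. The right side vanishes at k = 4, so the series terminates at degree 4.
Standard normalization L_n(0) = 1 gives a_0 = 1. Work upward with a_{k+1} = (k - 4) a_k / (k+1)^2:
  a_1 = (0 - 4)(1) / 1^2 = -4/1 = -4
  a_2 = (1 - 4)(-4) / 2^2 = 12/4 = 3
  a_3 = (2 - 4)(3) / 3^2 = -6/9 = -2/3
  a_4 = (3 - 4)(-2/3) / 4^2 = (2/3)/16 = 1/24
Hence L_4(x) = x^4/24 - 2 x^3/3 + 3 x^2 - 4 x + 1.

L_4(x); series = x^4/24 - 2 x^3/3 + 3 x^2 - 4 x + 1


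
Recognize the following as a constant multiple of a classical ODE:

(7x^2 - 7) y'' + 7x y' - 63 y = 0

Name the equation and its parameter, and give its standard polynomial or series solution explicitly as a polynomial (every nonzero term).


All three coefficients share the factor -7; dividing through by -7 gives  (1 - x^2) y'' - x y' + 9 y = 0.
This matches the Chebyshev equation (1 - x^2) y'' - x y' + n^2 y = 0 (note the -x y' term, not -2x y') with n^2 = 9, so n = 3; the polynomial solution is T_3(x).
With y = sum_k a_k x^k, matching x^k gives (k+2)(k+1) a_{k+2} = (k^2 - n^2) a_k = (k - 3)(k + 3) a_k. The right side vanishes at k = 3, so the series with the parity of 3 terminates at degree 3.
Standard normalization: leading coefficient of T_n is 2^(n-1), so a_3 = 2^2 = 4. Work downward with a_k = (k+1)(k+2) a_{k+2} / ((k - 3)(k + 3)):
  a_1 = (2)(3)(4) / ((1 - 3)(1 + 3)) = 24/(-8) = -3
Hence T_3(x) = 4 x^3 - 3 x.

T_3(x); series = 4 x^3 - 3 x


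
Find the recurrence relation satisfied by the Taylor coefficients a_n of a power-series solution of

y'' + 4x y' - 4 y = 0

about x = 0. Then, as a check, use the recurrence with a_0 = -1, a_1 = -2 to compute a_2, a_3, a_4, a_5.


Substitute y = sum_n a_n x^n.
y''(x) has coefficient (n+2)(n+1) a_{n+2} at x^n;
4 x y'(x) has coefficient 4 n a_n at x^n (shift);
-4 y(x) has coefficient -4 a_n at x^n.
Matching x^n: (n+2)(n+1) a_{n+2} + (4n - 4) a_n = 0.
Thus a_{n+2} = (-4n + 4) / ((n+1)(n+2)) * a_n.

Check with a_0 = -1, a_1 = -2 (apply the recurrence for n = 0, 1, 2, 3): a_0 = -1, a_1 = -2, a_2 = -2, a_3 = 0, a_4 = 2/3, a_5 = 0.

a_(n+2) = (-4n + 4) / ((n+1)(n+2)) * a_n; check: a_0 = -1, a_1 = -2, a_2 = -2, a_3 = 0, a_4 = 2/3, a_5 = 0


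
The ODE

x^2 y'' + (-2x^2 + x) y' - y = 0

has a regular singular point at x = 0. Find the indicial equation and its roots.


Divide by x^2 to reach normal form y'' + P_1(x) y' + P_2(x) y = 0 with P_1(x) = -2 + 1/x and P_2(x) = -1/x^2.
x = 0 is a singular point because the y'-coefficient -2 + 1/x has a pole at x = 0 and the y-coefficient -1/x^2 has a pole at x = 0.
It is a regular singular point because x P_1(x) = p(x) = 1 - 2x and x^2 P_2(x) = q(x) = -1 are polynomials, hence analytic at x = 0.
p(0) = 1,  q(0) = -1.
Indicial equation: r(r-1) + p(0) r + q(0) = 0, i.e. r^2 + (p(0) - 1) r + q(0) = 0, i.e. r^2 - 1 = 0.
Discriminant: (0)^2 - 4(-1) = 4, so r = (0 ± 2)/2.
Solving: r_1 = 1, r_2 = -1.

indicial: r^2 - 1 = 0; roots r_1 = 1, r_2 = -1


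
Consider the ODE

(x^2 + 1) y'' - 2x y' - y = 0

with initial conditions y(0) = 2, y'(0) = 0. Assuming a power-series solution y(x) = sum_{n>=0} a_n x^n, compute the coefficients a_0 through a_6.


Ansatz: y(x) = sum_{n>=0} a_n x^n, so y'(x) = sum_{n>=1} n a_n x^(n-1) and y''(x) = sum_{n>=2} n(n-1) a_n x^(n-2).
Substitute into P(x) y'' + Q(x) y' + R(x) y = 0 with P(x) = x^2 + 1, Q(x) = -2x, R(x) = -1, and match powers of x.
Initial conditions: a_0 = 2, a_1 = 0.
Setting the coefficient of each power of x to zero and solving order by order (substituting the coefficients already found):
  x^0: 2 a_2 - a_0 = 0  ->  2 a_2 = a_0 = 2  ->  a_2 = 1
  x^1: 6 a_3 - 3 a_1 = 0  ->  6 a_3 = 3 a_1 = 0  ->  a_3 = 0
  x^2: 12 a_4 - 3 a_2 = 0  ->  12 a_4 = 3 a_2 = 3  ->  a_4 = 1/4
  x^3: 20 a_5 - a_3 = 0  ->  20 a_5 = a_3 = 0  ->  a_5 = 0
  x^4: 30 a_6 + 3 a_4 = 0  ->  30 a_6 = -3 a_4 = -3/4  ->  a_6 = -1/40
Truncated series: y(x) = 2 + x^2 + (1/4) x^4 - (1/40) x^6 + O(x^7).

a_0 = 2; a_1 = 0; a_2 = 1; a_3 = 0; a_4 = 1/4; a_5 = 0; a_6 = -1/40


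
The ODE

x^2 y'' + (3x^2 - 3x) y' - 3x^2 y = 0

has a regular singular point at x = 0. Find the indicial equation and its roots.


Divide by x^2 to reach normal form y'' + P_1(x) y' + P_2(x) y = 0 with P_1(x) = 3 - 3/x and P_2(x) = -3.
x = 0 is a singular point because the y'-coefficient 3 - 3/x has a pole at x = 0.
It is a regular singular point because x P_1(x) = p(x) = 3x - 3 and x^2 P_2(x) = q(x) = -3x^2 are polynomials, hence analytic at x = 0.
p(0) = -3,  q(0) = 0.
Indicial equation: r(r-1) + p(0) r + q(0) = 0, i.e. r^2 + (p(0) - 1) r + q(0) = 0, i.e. r^2 - 4 r = 0.
Discriminant: (-4)^2 - 4(0) = 16, so r = (4 ± 4)/2.
Solving: r_1 = 4, r_2 = 0.

indicial: r^2 - 4 r = 0; roots r_1 = 4, r_2 = 0


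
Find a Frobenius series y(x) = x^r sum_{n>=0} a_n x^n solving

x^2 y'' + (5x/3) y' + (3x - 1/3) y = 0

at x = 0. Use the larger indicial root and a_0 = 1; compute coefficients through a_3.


Write in Frobenius form y'' + (p(x)/x) y' + (q(x)/x^2) y = 0:
  p(x) = 5/3,  q(x) = 3x - 1/3.
Indicial equation: r(r-1) + (5/3) r + (-1/3) = 0 -> roots r_1 = 1/3, r_2 = -1.
Take r = r_1 = 1/3. Let y(x) = x^r sum_{n>=0} a_n x^n with a_0 = 1.
Substitute y = x^r sum a_n x^n and match x^{r+n}. The recurrence is
  D(n) a_n + 3 a_{n-1} = 0,  where D(n) = (r+n)(r+n-1) + (5/3)(r+n) + (-1/3).
  a_n = -3 / D(n) * a_{n-1}.
Since the indicial polynomial factors as (r - r_1)(r - r_2), D(n) = (r_1 + n - r_1)(r_1 + n - r_2) = n(n + 4/3).
Evaluating step by step (a_0 = 1):
  n = 1: D(1) = 1(1 + 4/3) = 7/3; numerator = -3(1) = -3; a_1 = (-3)/(7/3) = -9/7
  n = 2: D(2) = 2(2 + 4/3) = 20/3; numerator = -3(-9/7) = 27/7; a_2 = (27/7)/(20/3) = 81/140
  n = 3: D(3) = 3(3 + 4/3) = 13; numerator = -3(81/140) = -243/140; a_3 = (-243/140)/(13) = -243/1820

r = 1/3; a_0 = 1; a_1 = -9/7; a_2 = 81/140; a_3 = -243/1820


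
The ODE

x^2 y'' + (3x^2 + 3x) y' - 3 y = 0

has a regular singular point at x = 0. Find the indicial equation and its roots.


Divide by x^2 to reach normal form y'' + P_1(x) y' + P_2(x) y = 0 with P_1(x) = 3 + 3/x and P_2(x) = -3/x^2.
x = 0 is a singular point because the y'-coefficient 3 + 3/x has a pole at x = 0 and the y-coefficient -3/x^2 has a pole at x = 0.
It is a regular singular point because x P_1(x) = p(x) = 3x + 3 and x^2 P_2(x) = q(x) = -3 are polynomials, hence analytic at x = 0.
p(0) = 3,  q(0) = -3.
Indicial equation: r(r-1) + p(0) r + q(0) = 0, i.e. r^2 + (p(0) - 1) r + q(0) = 0, i.e. r^2 + 2 r - 3 = 0.
Discriminant: (2)^2 - 4(-3) = 16, so r = (-2 ± 4)/2.
Solving: r_1 = 1, r_2 = -3.

indicial: r^2 + 2 r - 3 = 0; roots r_1 = 1, r_2 = -3


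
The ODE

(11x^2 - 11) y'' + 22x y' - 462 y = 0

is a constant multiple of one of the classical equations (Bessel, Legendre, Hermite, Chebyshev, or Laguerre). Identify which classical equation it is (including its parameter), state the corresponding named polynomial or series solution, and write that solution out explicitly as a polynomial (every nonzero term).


All three coefficients share the factor -11; dividing through by -11 gives  (1 - x^2) y'' - 2x y' + 42 y = 0.
This matches the Legendre equation (1 - x^2) y'' - 2x y' + n(n+1) y = 0 (note the -2x y' term) with n(n+1) = 42, so n = 6; the polynomial solution is P_6(x).
With y = sum_k a_k x^k, matching x^k gives (k+2)(k+1) a_{k+2} = [k(k+1) - n(n+1)] a_k = (k - 6)(k + 7) a_k. The right side vanishes at k = 6, so the series with the parity of 6 terminates at degree 6.
Standard normalization (P_n(1) = 1): leading coefficient (2n)!/(2^n (n!)^2) = 479001600/(64*518400) = 231/16, so a_6 = 231/16. Work downward with a_k = (k+1)(k+2) a_{k+2} / ((k - 6)(k + 7)):
  a_4 = (5)(6)(231/16) / ((4 - 6)(4 + 7)) = (3465/8)/(-22) = -315/16
  a_2 = (3)(4)(-315/16) / ((2 - 6)(2 + 7)) = (-945/4)/(-36) = 105/16
  a_0 = (1)(2)(105/16) / ((0 - 6)(0 + 7)) = (105/8)/(-42) = -5/16
Hence P_6(x) = 231 x^6/16 - 315 x^4/16 + 105 x^2/16 - 5/16.

P_6(x); series = 231 x^6/16 - 315 x^4/16 + 105 x^2/16 - 5/16


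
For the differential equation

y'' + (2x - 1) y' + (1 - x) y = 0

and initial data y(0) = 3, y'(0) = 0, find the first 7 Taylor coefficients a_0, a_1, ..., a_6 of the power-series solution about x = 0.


Ansatz: y(x) = sum_{n>=0} a_n x^n, so y'(x) = sum_{n>=1} n a_n x^(n-1) and y''(x) = sum_{n>=2} n(n-1) a_n x^(n-2).
Substitute into P(x) y'' + Q(x) y' + R(x) y = 0 with P(x) = 1, Q(x) = 2x - 1, R(x) = 1 - x, and match powers of x.
Initial conditions: a_0 = 3, a_1 = 0.
Setting the coefficient of each power of x to zero and solving order by order (substituting the coefficients already found):
  x^0: 2 a_2 - a_1 + a_0 = 0  ->  2 a_2 = a_1 - a_0 = -3  ->  a_2 = -3/2
  x^1: 6 a_3 - 2 a_2 + 3 a_1 - a_0 = 0  ->  6 a_3 = 2 a_2 - 3 a_1 + a_0 = 0  ->  a_3 = 0
  x^2: 12 a_4 - 3 a_3 + 5 a_2 - a_1 = 0  ->  12 a_4 = 3 a_3 - 5 a_2 + a_1 = 15/2  ->  a_4 = 5/8
  x^3: 20 a_5 - 4 a_4 + 7 a_3 - a_2 = 0  ->  20 a_5 = 4 a_4 - 7 a_3 + a_2 = 1  ->  a_5 = 1/20
  x^4: 30 a_6 - 5 a_5 + 9 a_4 - a_3 = 0  ->  30 a_6 = 5 a_5 - 9 a_4 + a_3 = -43/8  ->  a_6 = -43/240
Truncated series: y(x) = 3 - (3/2) x^2 + (5/8) x^4 + (1/20) x^5 - (43/240) x^6 + O(x^7).

a_0 = 3; a_1 = 0; a_2 = -3/2; a_3 = 0; a_4 = 5/8; a_5 = 1/20; a_6 = -43/240


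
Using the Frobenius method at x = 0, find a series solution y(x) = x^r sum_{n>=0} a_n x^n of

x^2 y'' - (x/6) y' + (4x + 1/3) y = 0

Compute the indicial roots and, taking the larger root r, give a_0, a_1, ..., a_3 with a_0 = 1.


Write in Frobenius form y'' + (p(x)/x) y' + (q(x)/x^2) y = 0:
  p(x) = -1/6,  q(x) = 4x + 1/3.
Indicial equation: r(r-1) + (-1/6) r + (1/3) = 0 -> roots r_1 = 2/3, r_2 = 1/2.
Take r = r_1 = 2/3. Let y(x) = x^r sum_{n>=0} a_n x^n with a_0 = 1.
Substitute y = x^r sum a_n x^n and match x^{r+n}. The recurrence is
  D(n) a_n + 4 a_{n-1} = 0,  where D(n) = (r+n)(r+n-1) + (-1/6)(r+n) + (1/3).
  a_n = -4 / D(n) * a_{n-1}.
Since the indicial polynomial factors as (r - r_1)(r - r_2), D(n) = (r_1 + n - r_1)(r_1 + n - r_2) = n(n + 1/6).
Evaluating step by step (a_0 = 1):
  n = 1: D(1) = 1(1 + 1/6) = 7/6; numerator = -4(1) = -4; a_1 = (-4)/(7/6) = -24/7
  n = 2: D(2) = 2(2 + 1/6) = 13/3; numerator = -4(-24/7) = 96/7; a_2 = (96/7)/(13/3) = 288/91
  n = 3: D(3) = 3(3 + 1/6) = 19/2; numerator = -4(288/91) = -1152/91; a_3 = (-1152/91)/(19/2) = -2304/1729

r = 2/3; a_0 = 1; a_1 = -24/7; a_2 = 288/91; a_3 = -2304/1729


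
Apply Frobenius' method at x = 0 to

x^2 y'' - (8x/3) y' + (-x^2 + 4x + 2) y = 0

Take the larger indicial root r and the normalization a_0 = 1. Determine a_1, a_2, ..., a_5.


Write in Frobenius form y'' + (p(x)/x) y' + (q(x)/x^2) y = 0:
  p(x) = -8/3,  q(x) = -x^2 + 4x + 2.
Indicial equation: r(r-1) + (-8/3) r + (2) = 0 -> roots r_1 = 3, r_2 = 2/3.
Take r = r_1 = 3. Let y(x) = x^r sum_{n>=0} a_n x^n with a_0 = 1.
Substitute y = x^r sum a_n x^n and match x^{r+n}. The recurrence is
  D(n) a_n + 4 a_{n-1} - 1 a_{n-2} = 0,  where D(n) = (r+n)(r+n-1) + (-8/3)(r+n) + (2).
  a_n = [-4 a_{n-1} + 1 a_{n-2}] / D(n).
Since the indicial polynomial factors as (r - r_1)(r - r_2), D(n) = (r_1 + n - r_1)(r_1 + n - r_2) = n(n + 7/3).
Evaluating step by step (a_0 = 1):
  n = 1: D(1) = 1(1 + 7/3) = 10/3; numerator = -4(1) = -4; a_1 = (-4)/(10/3) = -6/5
  n = 2: D(2) = 2(2 + 7/3) = 26/3; numerator = -4(-6/5) + 1(1) = 29/5; a_2 = (29/5)/(26/3) = 87/130
  n = 3: D(3) = 3(3 + 7/3) = 16; numerator = -4(87/130) + 1(-6/5) = -252/65; a_3 = (-252/65)/(16) = -63/260
  n = 4: D(4) = 4(4 + 7/3) = 76/3; numerator = -4(-63/260) + 1(87/130) = 213/130; a_4 = (213/130)/(76/3) = 639/9880
  n = 5: D(5) = 5(5 + 7/3) = 110/3; numerator = -4(639/9880) + 1(-63/260) = -495/988; a_5 = (-495/988)/(110/3) = -27/1976

r = 3; a_0 = 1; a_1 = -6/5; a_2 = 87/130; a_3 = -63/260; a_4 = 639/9880; a_5 = -27/1976


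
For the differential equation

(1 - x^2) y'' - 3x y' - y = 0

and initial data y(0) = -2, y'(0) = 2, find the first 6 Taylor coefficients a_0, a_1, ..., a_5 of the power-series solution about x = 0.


Ansatz: y(x) = sum_{n>=0} a_n x^n, so y'(x) = sum_{n>=1} n a_n x^(n-1) and y''(x) = sum_{n>=2} n(n-1) a_n x^(n-2).
Substitute into P(x) y'' + Q(x) y' + R(x) y = 0 with P(x) = 1 - x^2, Q(x) = -3x, R(x) = -1, and match powers of x.
Initial conditions: a_0 = -2, a_1 = 2.
Setting the coefficient of each power of x to zero and solving order by order (substituting the coefficients already found):
  x^0: 2 a_2 - a_0 = 0  ->  2 a_2 = a_0 = -2  ->  a_2 = -1
  x^1: 6 a_3 - 4 a_1 = 0  ->  6 a_3 = 4 a_1 = 8  ->  a_3 = 4/3
  x^2: 12 a_4 - 9 a_2 = 0  ->  12 a_4 = 9 a_2 = -9  ->  a_4 = -3/4
  x^3: 20 a_5 - 16 a_3 = 0  ->  20 a_5 = 16 a_3 = 64/3  ->  a_5 = 16/15
Truncated series: y(x) = -2 + 2 x - x^2 + (4/3) x^3 - (3/4) x^4 + (16/15) x^5 + O(x^6).

a_0 = -2; a_1 = 2; a_2 = -1; a_3 = 4/3; a_4 = -3/4; a_5 = 16/15


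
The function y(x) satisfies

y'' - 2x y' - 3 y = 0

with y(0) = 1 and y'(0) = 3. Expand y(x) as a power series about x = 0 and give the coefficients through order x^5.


Ansatz: y(x) = sum_{n>=0} a_n x^n, so y'(x) = sum_{n>=1} n a_n x^(n-1) and y''(x) = sum_{n>=2} n(n-1) a_n x^(n-2).
Substitute into P(x) y'' + Q(x) y' + R(x) y = 0 with P(x) = 1, Q(x) = -2x, R(x) = -3, and match powers of x.
Initial conditions: a_0 = 1, a_1 = 3.
Setting the coefficient of each power of x to zero and solving order by order (substituting the coefficients already found):
  x^0: 2 a_2 - 3 a_0 = 0  ->  2 a_2 = 3 a_0 = 3  ->  a_2 = 3/2
  x^1: 6 a_3 - 5 a_1 = 0  ->  6 a_3 = 5 a_1 = 15  ->  a_3 = 5/2
  x^2: 12 a_4 - 7 a_2 = 0  ->  12 a_4 = 7 a_2 = 21/2  ->  a_4 = 7/8
  x^3: 20 a_5 - 9 a_3 = 0  ->  20 a_5 = 9 a_3 = 45/2  ->  a_5 = 9/8
Truncated series: y(x) = 1 + 3 x + (3/2) x^2 + (5/2) x^3 + (7/8) x^4 + (9/8) x^5 + O(x^6).

a_0 = 1; a_1 = 3; a_2 = 3/2; a_3 = 5/2; a_4 = 7/8; a_5 = 9/8


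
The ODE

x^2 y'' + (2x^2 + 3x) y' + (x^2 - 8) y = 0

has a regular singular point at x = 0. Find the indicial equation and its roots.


Divide by x^2 to reach normal form y'' + P_1(x) y' + P_2(x) y = 0 with P_1(x) = 2 + 3/x and P_2(x) = 1 - 8/x^2.
x = 0 is a singular point because the y'-coefficient 2 + 3/x has a pole at x = 0 and the y-coefficient 1 - 8/x^2 has a pole at x = 0.
It is a regular singular point because x P_1(x) = p(x) = 2x + 3 and x^2 P_2(x) = q(x) = x^2 - 8 are polynomials, hence analytic at x = 0.
p(0) = 3,  q(0) = -8.
Indicial equation: r(r-1) + p(0) r + q(0) = 0, i.e. r^2 + (p(0) - 1) r + q(0) = 0, i.e. r^2 + 2 r - 8 = 0.
Discriminant: (2)^2 - 4(-8) = 36, so r = (-2 ± 6)/2.
Solving: r_1 = 2, r_2 = -4.

indicial: r^2 + 2 r - 8 = 0; roots r_1 = 2, r_2 = -4
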